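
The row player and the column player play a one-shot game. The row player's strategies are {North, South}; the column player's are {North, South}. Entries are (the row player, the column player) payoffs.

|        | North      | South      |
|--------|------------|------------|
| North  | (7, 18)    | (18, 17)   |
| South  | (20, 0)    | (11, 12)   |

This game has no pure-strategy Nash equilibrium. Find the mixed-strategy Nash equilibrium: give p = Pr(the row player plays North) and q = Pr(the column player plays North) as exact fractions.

In a mixed NE each player is indifferent between their pure strategies, so the opponent's mix sets the indifference.
The column player indifferent between North and South: p·18 + (1−p)·0 = p·17 + (1−p)·12 ⟹ 0 + 18p = 12 + 5p ⟹ p = 12/13.
The row player indifferent between North and South: q·7 + (1−q)·18 = q·20 + (1−q)·11 ⟹ 18 + (-11)q = 11 + 9q ⟹ q = 7/20.

p = 12/13, q = 7/20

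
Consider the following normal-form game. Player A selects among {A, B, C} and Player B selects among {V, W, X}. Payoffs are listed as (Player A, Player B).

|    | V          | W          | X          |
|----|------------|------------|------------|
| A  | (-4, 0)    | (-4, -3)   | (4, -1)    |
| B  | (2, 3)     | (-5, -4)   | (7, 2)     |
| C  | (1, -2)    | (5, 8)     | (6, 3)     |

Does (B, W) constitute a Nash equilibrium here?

No

Holding Player B at W: Player A gets -5 from B but could get 5 by switching to C. Player A has a profitable deviation.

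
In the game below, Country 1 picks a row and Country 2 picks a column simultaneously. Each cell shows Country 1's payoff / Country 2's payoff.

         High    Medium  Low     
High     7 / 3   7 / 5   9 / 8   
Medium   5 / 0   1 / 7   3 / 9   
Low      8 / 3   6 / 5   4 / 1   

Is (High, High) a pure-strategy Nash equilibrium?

No

Holding Country 2 at High: Country 1 gets 7 from High but could get 8 by switching to Low. Country 1 has a profitable deviation.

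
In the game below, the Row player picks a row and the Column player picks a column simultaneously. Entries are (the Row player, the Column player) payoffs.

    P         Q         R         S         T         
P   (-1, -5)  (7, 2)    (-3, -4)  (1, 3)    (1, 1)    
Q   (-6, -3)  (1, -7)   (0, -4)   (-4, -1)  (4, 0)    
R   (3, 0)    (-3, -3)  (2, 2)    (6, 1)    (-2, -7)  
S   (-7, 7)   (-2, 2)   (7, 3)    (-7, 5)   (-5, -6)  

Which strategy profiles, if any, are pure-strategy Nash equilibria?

Check mutual best responses: a cell is a NE iff neither player can gain by unilaterally deviating.
The Row player's best responses — vs P: R (payoff 3); vs Q: P (payoff 7); vs R: S (payoff 7); vs S: R (payoff 6); vs T: Q (payoff 4).
The Column player's best responses — vs P: S (payoff 3); vs Q: T (payoff 0); vs R: R (payoff 2); vs S: P (payoff 7).
The only mutual best response is (Q, T); neither player gains by switching there.

(Q, T)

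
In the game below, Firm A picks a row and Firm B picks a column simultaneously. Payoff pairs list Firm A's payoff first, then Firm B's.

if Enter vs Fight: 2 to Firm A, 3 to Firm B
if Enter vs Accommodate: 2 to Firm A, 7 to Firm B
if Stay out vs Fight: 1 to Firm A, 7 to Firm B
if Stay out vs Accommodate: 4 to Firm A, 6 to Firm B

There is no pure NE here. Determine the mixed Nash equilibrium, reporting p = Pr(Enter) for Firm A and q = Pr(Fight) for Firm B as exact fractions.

In a mixed NE each player is indifferent between their pure strategies, so the opponent's mix sets the indifference.
Firm B indifferent between Fight and Accommodate: p·3 + (1−p)·7 = p·7 + (1−p)·6 ⟹ 7 + (-4)p = 6 + 1p ⟹ p = 1/5.
Firm A indifferent between Enter and Stay out: q·2 + (1−q)·2 = q·1 + (1−q)·4 ⟹ 2 + 0q = 4 + (-3)q ⟹ q = 2/3.

p = 1/5, q = 2/3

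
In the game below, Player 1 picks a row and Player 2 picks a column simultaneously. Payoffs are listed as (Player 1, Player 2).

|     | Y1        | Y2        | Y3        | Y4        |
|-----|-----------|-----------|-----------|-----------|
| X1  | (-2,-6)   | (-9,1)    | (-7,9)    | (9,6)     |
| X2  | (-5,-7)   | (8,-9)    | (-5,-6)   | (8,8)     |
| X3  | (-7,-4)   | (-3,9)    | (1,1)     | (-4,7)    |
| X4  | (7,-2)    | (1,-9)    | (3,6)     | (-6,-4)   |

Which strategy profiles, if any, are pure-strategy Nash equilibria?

Find each player's best response to every opponent strategy; NE are the intersections.
Player 1's best responses — vs Y1: X4 (payoff 7); vs Y2: X2 (payoff 8); vs Y3: X4 (payoff 3); vs Y4: X1 (payoff 9).
Player 2's best responses — vs X1: Y3 (payoff 9); vs X2: Y4 (payoff 8); vs X3: Y2 (payoff 9); vs X4: Y3 (payoff 6).
The only mutual best response is (X4, Y3); neither player gains by switching there.

(X4, Y3)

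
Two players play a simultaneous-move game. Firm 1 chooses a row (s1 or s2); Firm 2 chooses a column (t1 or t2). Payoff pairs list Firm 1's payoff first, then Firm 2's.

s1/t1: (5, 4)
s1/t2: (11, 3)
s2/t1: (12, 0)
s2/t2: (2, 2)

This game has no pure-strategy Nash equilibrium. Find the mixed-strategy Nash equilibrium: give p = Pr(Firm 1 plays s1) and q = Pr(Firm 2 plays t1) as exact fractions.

p = 2/3, q = 9/16

Each player's mixing probability is pinned down by making the *other* player indifferent.
Firm 2 indifferent between t1 and t2: p·4 + (1−p)·0 = p·3 + (1−p)·2 ⟹ 0 + 4p = 2 + 1p ⟹ p = 2/3.
Firm 1 indifferent between s1 and s2: q·5 + (1−q)·11 = q·12 + (1−q)·2 ⟹ 11 + (-6)q = 2 + 10q ⟹ q = 9/16.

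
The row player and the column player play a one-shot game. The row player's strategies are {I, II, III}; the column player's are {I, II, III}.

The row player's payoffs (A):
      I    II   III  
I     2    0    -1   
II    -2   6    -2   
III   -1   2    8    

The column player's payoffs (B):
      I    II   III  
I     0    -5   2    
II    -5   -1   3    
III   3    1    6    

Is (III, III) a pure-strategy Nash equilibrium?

Holding the column player at III: the row player gets 8 from III, versus -1 from I, -2 from II. No profitable deviation for the row player.
Holding the row player at III: the column player gets 6 from III, versus 3 from I, 1 from II. No profitable deviation for the column player either.

Yes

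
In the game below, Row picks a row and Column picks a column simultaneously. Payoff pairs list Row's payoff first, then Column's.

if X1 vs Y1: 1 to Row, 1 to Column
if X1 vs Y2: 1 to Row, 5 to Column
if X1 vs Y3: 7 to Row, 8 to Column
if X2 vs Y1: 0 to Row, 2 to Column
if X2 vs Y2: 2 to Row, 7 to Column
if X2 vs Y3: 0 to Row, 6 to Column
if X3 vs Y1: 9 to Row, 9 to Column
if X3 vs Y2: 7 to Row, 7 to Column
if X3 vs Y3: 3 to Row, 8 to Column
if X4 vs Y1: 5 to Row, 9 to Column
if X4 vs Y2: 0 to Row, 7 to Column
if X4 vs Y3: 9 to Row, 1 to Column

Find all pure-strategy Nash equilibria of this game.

(X3, Y1)

Check mutual best responses: a cell is a NE iff neither player can gain by unilaterally deviating.
Row's best responses — vs Y1: X3 (payoff 9); vs Y2: X3 (payoff 7); vs Y3: X4 (payoff 9).
Column's best responses — vs X1: Y3 (payoff 8); vs X2: Y2 (payoff 7); vs X3: Y1 (payoff 9); vs X4: Y1 (payoff 9).
The only mutual best response is (X3, Y1); neither player gains by switching there.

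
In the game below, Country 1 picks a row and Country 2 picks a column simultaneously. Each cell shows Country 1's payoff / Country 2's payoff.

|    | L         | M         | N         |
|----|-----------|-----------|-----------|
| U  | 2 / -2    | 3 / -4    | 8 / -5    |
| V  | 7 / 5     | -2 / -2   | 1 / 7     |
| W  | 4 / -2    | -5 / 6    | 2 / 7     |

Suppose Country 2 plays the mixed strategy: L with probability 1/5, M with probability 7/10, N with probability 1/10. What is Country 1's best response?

Country 1's best reply maximizes expected payoff against the mix.
U: (1/5)·2 + (7/10)·3 + (1/10)·8 = 33/10
V: (1/5)·7 + (7/10)·(-2) + (1/10)·1 = 1/10
W: (1/5)·4 + (7/10)·(-5) + (1/10)·2 = -5/2
Highest expected payoff is 33/10, from U.

U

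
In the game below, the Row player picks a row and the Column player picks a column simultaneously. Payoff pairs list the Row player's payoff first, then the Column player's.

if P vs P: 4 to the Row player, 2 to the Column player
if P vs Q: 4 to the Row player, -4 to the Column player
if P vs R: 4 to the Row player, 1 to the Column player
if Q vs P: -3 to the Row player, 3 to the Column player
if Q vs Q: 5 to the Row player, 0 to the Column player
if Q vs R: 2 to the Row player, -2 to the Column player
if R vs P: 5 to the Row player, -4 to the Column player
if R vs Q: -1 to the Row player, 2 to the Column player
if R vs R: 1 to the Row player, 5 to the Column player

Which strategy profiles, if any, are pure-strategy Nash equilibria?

A profile is a Nash equilibrium when each player is best-responding to the other.
The Row player's best responses — vs P: R (payoff 5); vs Q: Q (payoff 5); vs R: P (payoff 4).
The Column player's best responses — vs P: P (payoff 2); vs Q: P (payoff 3); vs R: R (payoff 5).
No cell has both players best-responding. For instance, the Row player's best reply to R is P, but against P the Column player prefers P over R.

No pure-strategy Nash equilibrium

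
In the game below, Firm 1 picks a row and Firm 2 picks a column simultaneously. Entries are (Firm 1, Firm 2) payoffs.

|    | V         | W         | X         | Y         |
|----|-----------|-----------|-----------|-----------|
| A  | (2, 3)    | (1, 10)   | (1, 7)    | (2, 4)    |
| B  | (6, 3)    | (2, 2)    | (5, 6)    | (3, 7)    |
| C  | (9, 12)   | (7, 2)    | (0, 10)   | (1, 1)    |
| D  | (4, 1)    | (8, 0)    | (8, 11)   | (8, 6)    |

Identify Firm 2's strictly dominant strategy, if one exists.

Check whether one of Firm 2's strategies beats all alternatives regardless of what the opponent does.
V is not dominant: against A, W gives 10 > 3.
W is not dominant: against B, V gives 3 > 2.
X is not dominant: against A, W gives 10 > 7.
Y is not dominant: against A, W gives 10 > 4.
No single strategy is best against every opponent action.

No strictly dominant strategy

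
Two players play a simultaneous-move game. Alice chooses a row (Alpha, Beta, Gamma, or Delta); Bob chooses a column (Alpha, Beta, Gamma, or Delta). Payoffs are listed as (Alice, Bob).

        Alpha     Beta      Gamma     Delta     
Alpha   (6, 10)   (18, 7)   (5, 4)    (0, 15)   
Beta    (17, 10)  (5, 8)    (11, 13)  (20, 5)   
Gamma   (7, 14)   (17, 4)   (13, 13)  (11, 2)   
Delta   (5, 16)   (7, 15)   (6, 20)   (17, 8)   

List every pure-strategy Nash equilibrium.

No pure-strategy Nash equilibrium

Find each player's best response to every opponent strategy; NE are the intersections.
Alice's best responses — vs Alpha: Beta (payoff 17); vs Beta: Alpha (payoff 18); vs Gamma: Gamma (payoff 13); vs Delta: Beta (payoff 20).
Bob's best responses — vs Alpha: Delta (payoff 15); vs Beta: Gamma (payoff 13); vs Gamma: Alpha (payoff 14); vs Delta: Gamma (payoff 20).
No cell has both players best-responding. For instance, Alice's best reply to Beta is Alpha, but against Alpha Bob prefers Delta over Beta.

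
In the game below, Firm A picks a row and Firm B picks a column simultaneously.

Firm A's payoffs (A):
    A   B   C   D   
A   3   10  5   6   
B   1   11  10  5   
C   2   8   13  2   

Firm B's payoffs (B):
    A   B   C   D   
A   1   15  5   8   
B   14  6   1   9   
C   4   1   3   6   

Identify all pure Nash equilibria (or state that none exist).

A profile is a Nash equilibrium when each player is best-responding to the other.
Firm A's best responses — vs A: A (payoff 3); vs B: B (payoff 11); vs C: C (payoff 13); vs D: A (payoff 6).
Firm B's best responses — vs A: B (payoff 15); vs B: A (payoff 14); vs C: D (payoff 6).
No cell has both players best-responding. For instance, Firm A's best reply to B is B, but against B Firm B prefers A over B.

None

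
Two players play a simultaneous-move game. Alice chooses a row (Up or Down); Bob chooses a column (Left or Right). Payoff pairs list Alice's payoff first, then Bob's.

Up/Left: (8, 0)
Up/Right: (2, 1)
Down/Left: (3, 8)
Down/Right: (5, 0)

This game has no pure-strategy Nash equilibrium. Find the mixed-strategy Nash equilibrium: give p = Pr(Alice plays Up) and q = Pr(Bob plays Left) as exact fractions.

p = 8/9, q = 3/8

Each player's mixing probability is pinned down by making the *other* player indifferent.
Bob indifferent between Left and Right: p·0 + (1−p)·8 = p·1 + (1−p)·0 ⟹ 8 + (-8)p = 0 + 1p ⟹ p = 8/9.
Alice indifferent between Up and Down: q·8 + (1−q)·2 = q·3 + (1−q)·5 ⟹ 2 + 6q = 5 + (-2)q ⟹ q = 3/8.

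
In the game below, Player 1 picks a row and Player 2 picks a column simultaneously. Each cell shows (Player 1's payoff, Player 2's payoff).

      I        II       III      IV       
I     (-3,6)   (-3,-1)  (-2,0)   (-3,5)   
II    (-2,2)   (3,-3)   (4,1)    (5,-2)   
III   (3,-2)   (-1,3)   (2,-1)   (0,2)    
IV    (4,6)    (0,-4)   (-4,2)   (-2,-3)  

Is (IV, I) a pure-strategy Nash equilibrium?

Holding Player 2 at I: Player 1 gets 4 from IV, versus -3 from I, -2 from II, 3 from III. No profitable deviation for Player 1.
Holding Player 1 at IV: Player 2 gets 6 from I, versus -4 from II, 2 from III, -3 from IV. No profitable deviation for Player 2 either.

Yes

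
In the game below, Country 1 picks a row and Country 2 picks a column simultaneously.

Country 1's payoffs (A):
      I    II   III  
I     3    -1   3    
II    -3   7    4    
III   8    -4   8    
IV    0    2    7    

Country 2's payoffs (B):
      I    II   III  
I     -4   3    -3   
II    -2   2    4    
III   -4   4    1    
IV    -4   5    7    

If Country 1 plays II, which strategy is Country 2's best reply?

With Country 1 fixed at II, Country 2's payoffs are: I → -2, II → 2, III → 4.
The maximum is 4, achieved by III.

III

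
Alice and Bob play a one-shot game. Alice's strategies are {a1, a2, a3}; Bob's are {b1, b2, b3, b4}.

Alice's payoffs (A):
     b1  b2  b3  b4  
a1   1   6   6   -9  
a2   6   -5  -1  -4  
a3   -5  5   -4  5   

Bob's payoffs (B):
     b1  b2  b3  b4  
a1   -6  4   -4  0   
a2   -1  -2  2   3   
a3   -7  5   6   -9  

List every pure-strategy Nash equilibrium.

(a1, b2)

A profile is a Nash equilibrium when each player is best-responding to the other.
Alice's best responses — vs b1: a2 (payoff 6); vs b2: a1 (payoff 6); vs b3: a1 (payoff 6); vs b4: a3 (payoff 5).
Bob's best responses — vs a1: b2 (payoff 4); vs a2: b4 (payoff 3); vs a3: b3 (payoff 6).
The only mutual best response is (a1, b2); neither player gains by switching there.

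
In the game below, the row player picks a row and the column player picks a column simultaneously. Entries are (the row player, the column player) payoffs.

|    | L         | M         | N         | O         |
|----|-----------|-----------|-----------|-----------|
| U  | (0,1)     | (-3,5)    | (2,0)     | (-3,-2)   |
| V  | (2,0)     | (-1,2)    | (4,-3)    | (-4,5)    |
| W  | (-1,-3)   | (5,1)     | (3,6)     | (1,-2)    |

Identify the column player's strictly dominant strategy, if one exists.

No strictly dominant strategy

Check whether one of the column player's strategies beats all alternatives regardless of what the opponent does.
L is not dominant: against U, M gives 5 > 1.
M is not dominant: against V, O gives 5 > 2.
N is not dominant: against U, L gives 1 > 0.
O is not dominant: against U, L gives 1 > -2.
No single strategy is best against every opponent action.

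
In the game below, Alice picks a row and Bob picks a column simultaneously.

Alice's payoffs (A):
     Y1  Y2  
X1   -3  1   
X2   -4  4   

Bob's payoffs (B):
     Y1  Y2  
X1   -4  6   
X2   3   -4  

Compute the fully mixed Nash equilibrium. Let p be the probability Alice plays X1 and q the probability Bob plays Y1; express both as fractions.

p = 7/17, q = 3/4

In a mixed NE each player is indifferent between their pure strategies, so the opponent's mix sets the indifference.
Bob indifferent between Y1 and Y2: p·(-4) + (1−p)·3 = p·6 + (1−p)·(-4) ⟹ 3 + (-7)p = (-4) + 10p ⟹ p = 7/17.
Alice indifferent between X1 and X2: q·(-3) + (1−q)·1 = q·(-4) + (1−q)·4 ⟹ 1 + (-4)q = 4 + (-8)q ⟹ q = 3/4.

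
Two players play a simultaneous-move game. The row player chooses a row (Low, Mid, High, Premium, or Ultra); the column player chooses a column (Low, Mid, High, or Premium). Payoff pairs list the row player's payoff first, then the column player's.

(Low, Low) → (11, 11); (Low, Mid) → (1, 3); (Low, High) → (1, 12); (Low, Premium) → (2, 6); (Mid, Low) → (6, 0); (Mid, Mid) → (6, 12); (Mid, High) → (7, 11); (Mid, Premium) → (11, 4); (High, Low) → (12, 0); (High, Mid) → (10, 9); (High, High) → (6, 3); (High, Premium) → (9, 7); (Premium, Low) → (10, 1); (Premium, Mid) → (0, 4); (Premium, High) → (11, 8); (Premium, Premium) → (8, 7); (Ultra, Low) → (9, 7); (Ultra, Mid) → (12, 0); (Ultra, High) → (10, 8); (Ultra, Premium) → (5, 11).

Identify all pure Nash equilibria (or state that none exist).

(Premium, High)

Find each player's best response to every opponent strategy; NE are the intersections.
The row player's best responses — vs Low: High (payoff 12); vs Mid: Ultra (payoff 12); vs High: Premium (payoff 11); vs Premium: Mid (payoff 11).
The column player's best responses — vs Low: High (payoff 12); vs Mid: Mid (payoff 12); vs High: Mid (payoff 9); vs Premium: High (payoff 8); vs Ultra: Premium (payoff 11).
The only mutual best response is (Premium, High); neither player gains by switching there.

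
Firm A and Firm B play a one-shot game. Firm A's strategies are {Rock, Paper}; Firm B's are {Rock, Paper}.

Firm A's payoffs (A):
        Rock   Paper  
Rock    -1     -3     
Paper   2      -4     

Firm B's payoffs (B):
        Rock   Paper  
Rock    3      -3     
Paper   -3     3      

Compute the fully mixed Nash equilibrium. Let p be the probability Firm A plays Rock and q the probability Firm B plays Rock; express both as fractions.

In a mixed NE each player is indifferent between their pure strategies, so the opponent's mix sets the indifference.
Firm B indifferent between Rock and Paper: p·3 + (1−p)·(-3) = p·(-3) + (1−p)·3 ⟹ (-3) + 6p = 3 + (-6)p ⟹ p = 1/2.
Firm A indifferent between Rock and Paper: q·(-1) + (1−q)·(-3) = q·2 + (1−q)·(-4) ⟹ (-3) + 2q = (-4) + 6q ⟹ q = 1/4.

p = 1/2, q = 1/4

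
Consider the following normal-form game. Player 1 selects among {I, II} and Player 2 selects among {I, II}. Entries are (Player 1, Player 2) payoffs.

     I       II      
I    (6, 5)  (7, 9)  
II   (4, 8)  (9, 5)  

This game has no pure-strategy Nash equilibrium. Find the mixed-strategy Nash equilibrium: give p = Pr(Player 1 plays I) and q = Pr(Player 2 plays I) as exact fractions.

Each player's mixing probability is pinned down by making the *other* player indifferent.
Player 2 indifferent between I and II: p·5 + (1−p)·8 = p·9 + (1−p)·5 ⟹ 8 + (-3)p = 5 + 4p ⟹ p = 3/7.
Player 1 indifferent between I and II: q·6 + (1−q)·7 = q·4 + (1−q)·9 ⟹ 7 + (-1)q = 9 + (-5)q ⟹ q = 1/2.

p = 3/7, q = 1/2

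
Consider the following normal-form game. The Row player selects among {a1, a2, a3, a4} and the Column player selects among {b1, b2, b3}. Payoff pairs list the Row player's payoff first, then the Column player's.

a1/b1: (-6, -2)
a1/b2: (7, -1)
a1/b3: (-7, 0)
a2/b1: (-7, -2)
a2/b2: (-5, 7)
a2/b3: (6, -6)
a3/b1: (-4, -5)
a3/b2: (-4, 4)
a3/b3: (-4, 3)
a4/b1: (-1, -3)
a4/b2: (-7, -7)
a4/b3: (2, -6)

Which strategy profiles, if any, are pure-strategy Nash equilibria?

(a4, b1)

Check mutual best responses: a cell is a NE iff neither player can gain by unilaterally deviating.
The Row player's best responses — vs b1: a4 (payoff -1); vs b2: a1 (payoff 7); vs b3: a2 (payoff 6).
The Column player's best responses — vs a1: b3 (payoff 0); vs a2: b2 (payoff 7); vs a3: b2 (payoff 4); vs a4: b1 (payoff -3).
The only mutual best response is (a4, b1); neither player gains by switching there.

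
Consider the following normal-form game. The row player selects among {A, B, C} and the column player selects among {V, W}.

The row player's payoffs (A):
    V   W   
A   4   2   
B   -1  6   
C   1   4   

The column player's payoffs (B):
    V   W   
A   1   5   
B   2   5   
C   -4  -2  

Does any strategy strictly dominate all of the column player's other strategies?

W

Check whether one of the column player's strategies beats all alternatives regardless of what the opponent does.
W strictly dominates: vs A: 5 > 1; vs B: 5 > 2; vs C: -2 > -4.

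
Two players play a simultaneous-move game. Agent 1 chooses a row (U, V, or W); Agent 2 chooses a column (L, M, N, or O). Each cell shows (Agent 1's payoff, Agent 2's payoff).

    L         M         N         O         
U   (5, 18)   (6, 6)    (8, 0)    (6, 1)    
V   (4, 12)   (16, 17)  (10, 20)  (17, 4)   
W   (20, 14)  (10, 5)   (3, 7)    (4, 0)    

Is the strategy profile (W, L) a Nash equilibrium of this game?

Holding Agent 2 at L: Agent 1 gets 20 from W, versus 5 from U, 4 from V. No profitable deviation for Agent 1.
Holding Agent 1 at W: Agent 2 gets 14 from L, versus 5 from M, 7 from N, 0 from O. No profitable deviation for Agent 2 either.

Yes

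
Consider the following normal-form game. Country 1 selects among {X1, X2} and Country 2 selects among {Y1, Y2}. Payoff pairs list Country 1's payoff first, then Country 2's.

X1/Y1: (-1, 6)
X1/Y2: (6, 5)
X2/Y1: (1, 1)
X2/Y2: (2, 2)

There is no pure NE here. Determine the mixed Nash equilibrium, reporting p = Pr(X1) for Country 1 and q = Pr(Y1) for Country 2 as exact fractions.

p = 1/2, q = 2/3

In a mixed NE each player is indifferent between their pure strategies, so the opponent's mix sets the indifference.
Country 2 indifferent between Y1 and Y2: p·6 + (1−p)·1 = p·5 + (1−p)·2 ⟹ 1 + 5p = 2 + 3p ⟹ p = 1/2.
Country 1 indifferent between X1 and X2: q·(-1) + (1−q)·6 = q·1 + (1−q)·2 ⟹ 6 + (-7)q = 2 + (-1)q ⟹ q = 2/3.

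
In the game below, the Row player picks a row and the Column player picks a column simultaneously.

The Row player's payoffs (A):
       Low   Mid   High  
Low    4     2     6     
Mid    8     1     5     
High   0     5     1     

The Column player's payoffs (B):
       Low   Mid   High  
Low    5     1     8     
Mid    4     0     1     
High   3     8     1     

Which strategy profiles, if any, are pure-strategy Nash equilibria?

(Low, High), (Mid, Low), and (High, Mid)

Check mutual best responses: a cell is a NE iff neither player can gain by unilaterally deviating.
The Row player's best responses — vs Low: Mid (payoff 8); vs Mid: High (payoff 5); vs High: Low (payoff 6).
The Column player's best responses — vs Low: High (payoff 8); vs Mid: Low (payoff 4); vs High: Mid (payoff 8).
Mutual best responses occur at (Low, High), (Mid, Low), and (High, Mid); at each, neither player gains by switching.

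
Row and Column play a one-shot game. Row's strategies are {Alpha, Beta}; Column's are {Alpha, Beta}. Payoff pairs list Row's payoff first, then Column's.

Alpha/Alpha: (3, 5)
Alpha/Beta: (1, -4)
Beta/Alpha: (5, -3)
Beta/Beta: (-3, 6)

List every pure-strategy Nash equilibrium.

A profile is a Nash equilibrium when each player is best-responding to the other.
Row's best responses — vs Alpha: Beta (payoff 5); vs Beta: Alpha (payoff 1).
Column's best responses — vs Alpha: Alpha (payoff 5); vs Beta: Beta (payoff 6).
No cell has both players best-responding. For instance, Row's best reply to Beta is Alpha, but against Alpha Column prefers Alpha over Beta.

None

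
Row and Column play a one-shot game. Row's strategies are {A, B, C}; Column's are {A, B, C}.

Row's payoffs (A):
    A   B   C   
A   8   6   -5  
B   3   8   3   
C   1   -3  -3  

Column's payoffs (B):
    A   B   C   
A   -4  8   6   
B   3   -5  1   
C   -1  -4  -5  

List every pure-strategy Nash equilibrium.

No pure-strategy Nash equilibrium

A profile is a Nash equilibrium when each player is best-responding to the other.
Row's best responses — vs A: A (payoff 8); vs B: B (payoff 8); vs C: B (payoff 3).
Column's best responses — vs A: B (payoff 8); vs B: A (payoff 3); vs C: A (payoff -1).
No cell has both players best-responding. For instance, Row's best reply to C is B, but against B Column prefers A over C.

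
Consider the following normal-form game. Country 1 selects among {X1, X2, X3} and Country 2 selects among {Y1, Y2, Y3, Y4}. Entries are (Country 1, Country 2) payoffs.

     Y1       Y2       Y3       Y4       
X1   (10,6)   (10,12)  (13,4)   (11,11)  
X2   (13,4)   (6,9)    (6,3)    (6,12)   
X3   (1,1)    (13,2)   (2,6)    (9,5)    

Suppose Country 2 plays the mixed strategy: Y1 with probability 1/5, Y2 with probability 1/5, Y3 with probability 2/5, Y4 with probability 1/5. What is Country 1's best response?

Country 1's best reply maximizes expected payoff against the mix.
X1: (1/5)·10 + (1/5)·10 + (2/5)·13 + (1/5)·11 = 57/5
X2: (1/5)·13 + (1/5)·6 + (2/5)·6 + (1/5)·6 = 37/5
X3: (1/5)·1 + (1/5)·13 + (2/5)·2 + (1/5)·9 = 27/5
Highest expected payoff is 57/5, from X1.

X1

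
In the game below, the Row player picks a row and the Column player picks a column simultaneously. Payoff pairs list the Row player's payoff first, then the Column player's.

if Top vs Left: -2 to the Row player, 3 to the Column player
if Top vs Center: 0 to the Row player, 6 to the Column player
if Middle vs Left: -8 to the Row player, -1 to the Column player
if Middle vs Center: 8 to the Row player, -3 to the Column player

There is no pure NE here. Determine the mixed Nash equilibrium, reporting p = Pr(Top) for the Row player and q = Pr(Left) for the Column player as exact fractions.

In a mixed NE each player is indifferent between their pure strategies, so the opponent's mix sets the indifference.
The Column player indifferent between Left and Center: p·3 + (1−p)·(-1) = p·6 + (1−p)·(-3) ⟹ (-1) + 4p = (-3) + 9p ⟹ p = 2/5.
The Row player indifferent between Top and Middle: q·(-2) + (1−q)·0 = q·(-8) + (1−q)·8 ⟹ 0 + (-2)q = 8 + (-16)q ⟹ q = 4/7.

p = 2/5, q = 4/7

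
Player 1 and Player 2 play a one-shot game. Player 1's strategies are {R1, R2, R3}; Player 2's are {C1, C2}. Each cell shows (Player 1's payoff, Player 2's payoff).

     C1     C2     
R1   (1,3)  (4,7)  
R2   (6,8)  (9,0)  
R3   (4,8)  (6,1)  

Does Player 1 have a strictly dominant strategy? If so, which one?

A strategy is strictly dominant if it gives Player 1 a strictly higher payoff than every other strategy, against every choice by the opponent.
R2 strictly dominates: vs C1: 6 > each of {1, 4}; vs C2: 9 > each of {4, 6}.

R2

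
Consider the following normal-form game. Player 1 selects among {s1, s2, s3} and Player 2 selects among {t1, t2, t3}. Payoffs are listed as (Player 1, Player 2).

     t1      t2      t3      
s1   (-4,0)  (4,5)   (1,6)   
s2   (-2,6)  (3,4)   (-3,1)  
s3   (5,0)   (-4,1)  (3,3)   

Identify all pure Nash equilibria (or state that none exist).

(s3, t3)

A profile is a Nash equilibrium when each player is best-responding to the other.
Player 1's best responses — vs t1: s3 (payoff 5); vs t2: s1 (payoff 4); vs t3: s3 (payoff 3).
Player 2's best responses — vs s1: t3 (payoff 6); vs s2: t1 (payoff 6); vs s3: t3 (payoff 3).
The only mutual best response is (s3, t3); neither player gains by switching there.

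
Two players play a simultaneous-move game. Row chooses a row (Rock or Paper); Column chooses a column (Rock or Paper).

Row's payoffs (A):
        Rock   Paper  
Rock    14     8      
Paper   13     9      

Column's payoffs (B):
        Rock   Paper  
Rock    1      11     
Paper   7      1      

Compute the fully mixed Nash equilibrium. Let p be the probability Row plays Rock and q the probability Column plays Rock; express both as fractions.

p = 3/8, q = 1/2

Each player's mixing probability is pinned down by making the *other* player indifferent.
Column indifferent between Rock and Paper: p·1 + (1−p)·7 = p·11 + (1−p)·1 ⟹ 7 + (-6)p = 1 + 10p ⟹ p = 3/8.
Row indifferent between Rock and Paper: q·14 + (1−q)·8 = q·13 + (1−q)·9 ⟹ 8 + 6q = 9 + 4q ⟹ q = 1/2.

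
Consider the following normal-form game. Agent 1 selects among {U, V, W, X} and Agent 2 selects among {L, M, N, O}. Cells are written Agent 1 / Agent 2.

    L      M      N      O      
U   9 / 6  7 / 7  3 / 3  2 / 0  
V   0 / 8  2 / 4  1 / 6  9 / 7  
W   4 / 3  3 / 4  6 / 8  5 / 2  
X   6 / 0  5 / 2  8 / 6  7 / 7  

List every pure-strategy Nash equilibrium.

A profile is a Nash equilibrium when each player is best-responding to the other.
Agent 1's best responses — vs L: U (payoff 9); vs M: U (payoff 7); vs N: X (payoff 8); vs O: V (payoff 9).
Agent 2's best responses — vs U: M (payoff 7); vs V: L (payoff 8); vs W: N (payoff 8); vs X: O (payoff 7).
The only mutual best response is (U, M); neither player gains by switching there.

(U, M)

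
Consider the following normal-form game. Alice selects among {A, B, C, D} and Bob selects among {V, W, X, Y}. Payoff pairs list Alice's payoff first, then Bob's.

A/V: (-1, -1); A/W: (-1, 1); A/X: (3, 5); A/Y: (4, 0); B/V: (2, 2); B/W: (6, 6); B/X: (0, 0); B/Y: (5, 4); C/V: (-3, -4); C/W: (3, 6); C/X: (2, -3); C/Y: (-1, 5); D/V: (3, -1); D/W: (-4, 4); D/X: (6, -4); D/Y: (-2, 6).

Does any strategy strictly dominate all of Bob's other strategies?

None

A strategy is strictly dominant if it gives Bob a strictly higher payoff than every other strategy, against every choice by the opponent.
V is not dominant: against A, W gives 1 > -1.
W is not dominant: against A, X gives 5 > 1.
X is not dominant: against B, V gives 2 > 0.
Y is not dominant: against A, W gives 1 > 0.
No single strategy is best against every opponent action.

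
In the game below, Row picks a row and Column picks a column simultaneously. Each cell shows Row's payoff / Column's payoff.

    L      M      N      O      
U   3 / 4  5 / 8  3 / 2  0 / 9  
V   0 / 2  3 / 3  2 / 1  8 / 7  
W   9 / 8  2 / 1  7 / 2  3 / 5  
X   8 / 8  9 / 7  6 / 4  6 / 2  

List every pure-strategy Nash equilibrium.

(V, O) and (W, L)

Find each player's best response to every opponent strategy; NE are the intersections.
Row's best responses — vs L: W (payoff 9); vs M: X (payoff 9); vs N: W (payoff 7); vs O: V (payoff 8).
Column's best responses — vs U: O (payoff 9); vs V: O (payoff 7); vs W: L (payoff 8); vs X: L (payoff 8).
Mutual best responses occur at (V, O) and (W, L); at each, neither player gains by switching.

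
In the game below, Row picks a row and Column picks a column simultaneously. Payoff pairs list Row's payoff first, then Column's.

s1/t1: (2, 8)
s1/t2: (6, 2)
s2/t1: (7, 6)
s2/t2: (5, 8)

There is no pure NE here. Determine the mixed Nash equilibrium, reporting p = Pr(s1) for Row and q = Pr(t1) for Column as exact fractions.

p = 1/4, q = 1/6

In a mixed NE each player is indifferent between their pure strategies, so the opponent's mix sets the indifference.
Column indifferent between t1 and t2: p·8 + (1−p)·6 = p·2 + (1−p)·8 ⟹ 6 + 2p = 8 + (-6)p ⟹ p = 1/4.
Row indifferent between s1 and s2: q·2 + (1−q)·6 = q·7 + (1−q)·5 ⟹ 6 + (-4)q = 5 + 2q ⟹ q = 1/6.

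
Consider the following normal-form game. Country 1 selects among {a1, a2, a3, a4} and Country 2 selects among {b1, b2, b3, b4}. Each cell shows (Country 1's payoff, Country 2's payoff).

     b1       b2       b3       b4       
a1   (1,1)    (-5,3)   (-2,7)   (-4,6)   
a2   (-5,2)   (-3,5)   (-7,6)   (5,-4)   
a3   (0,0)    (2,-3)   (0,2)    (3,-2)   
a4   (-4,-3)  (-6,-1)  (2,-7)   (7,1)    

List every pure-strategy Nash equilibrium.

A profile is a Nash equilibrium when each player is best-responding to the other.
Country 1's best responses — vs b1: a1 (payoff 1); vs b2: a3 (payoff 2); vs b3: a4 (payoff 2); vs b4: a4 (payoff 7).
Country 2's best responses — vs a1: b3 (payoff 7); vs a2: b3 (payoff 6); vs a3: b3 (payoff 2); vs a4: b4 (payoff 1).
The only mutual best response is (a4, b4); neither player gains by switching there.

(a4, b4)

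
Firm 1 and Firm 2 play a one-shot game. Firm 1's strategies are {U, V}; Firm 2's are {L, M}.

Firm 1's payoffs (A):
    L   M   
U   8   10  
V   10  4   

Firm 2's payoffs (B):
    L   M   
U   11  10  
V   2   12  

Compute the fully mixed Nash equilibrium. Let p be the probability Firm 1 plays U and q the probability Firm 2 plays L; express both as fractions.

p = 10/11, q = 3/4

Each player's mixing probability is pinned down by making the *other* player indifferent.
Firm 2 indifferent between L and M: p·11 + (1−p)·2 = p·10 + (1−p)·12 ⟹ 2 + 9p = 12 + (-2)p ⟹ p = 10/11.
Firm 1 indifferent between U and V: q·8 + (1−q)·10 = q·10 + (1−q)·4 ⟹ 10 + (-2)q = 4 + 6q ⟹ q = 3/4.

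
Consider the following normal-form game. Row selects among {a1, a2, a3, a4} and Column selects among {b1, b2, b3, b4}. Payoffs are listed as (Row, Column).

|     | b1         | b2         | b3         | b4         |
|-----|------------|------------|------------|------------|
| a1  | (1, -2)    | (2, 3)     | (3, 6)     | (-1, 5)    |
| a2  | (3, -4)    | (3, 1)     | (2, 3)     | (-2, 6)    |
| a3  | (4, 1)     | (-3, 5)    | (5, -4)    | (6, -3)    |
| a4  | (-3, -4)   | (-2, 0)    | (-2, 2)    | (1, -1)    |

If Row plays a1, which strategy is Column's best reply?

b3

With Row fixed at a1, Column's payoffs are: b1 → -2, b2 → 3, b3 → 6, b4 → 5.
The maximum is 6, achieved by b3.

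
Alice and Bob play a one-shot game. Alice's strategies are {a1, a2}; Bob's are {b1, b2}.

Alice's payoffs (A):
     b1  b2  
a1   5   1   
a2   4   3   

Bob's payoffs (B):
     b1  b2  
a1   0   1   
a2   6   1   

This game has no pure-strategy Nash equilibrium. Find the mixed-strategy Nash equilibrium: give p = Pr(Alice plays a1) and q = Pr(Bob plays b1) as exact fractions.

p = 5/6, q = 2/3

In a mixed NE each player is indifferent between their pure strategies, so the opponent's mix sets the indifference.
Bob indifferent between b1 and b2: p·0 + (1−p)·6 = p·1 + (1−p)·1 ⟹ 6 + (-6)p = 1 + 0p ⟹ p = 5/6.
Alice indifferent between a1 and a2: q·5 + (1−q)·1 = q·4 + (1−q)·3 ⟹ 1 + 4q = 3 + 1q ⟹ q = 2/3.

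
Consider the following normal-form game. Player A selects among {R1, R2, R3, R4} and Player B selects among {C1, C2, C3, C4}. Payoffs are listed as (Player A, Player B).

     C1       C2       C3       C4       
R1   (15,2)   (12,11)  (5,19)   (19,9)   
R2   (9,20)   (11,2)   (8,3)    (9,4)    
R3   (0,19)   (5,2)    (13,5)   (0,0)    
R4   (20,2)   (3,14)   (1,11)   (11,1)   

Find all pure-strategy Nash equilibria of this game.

A profile is a Nash equilibrium when each player is best-responding to the other.
Player A's best responses — vs C1: R4 (payoff 20); vs C2: R1 (payoff 12); vs C3: R3 (payoff 13); vs C4: R1 (payoff 19).
Player B's best responses — vs R1: C3 (payoff 19); vs R2: C1 (payoff 20); vs R3: C1 (payoff 19); vs R4: C2 (payoff 14).
No cell has both players best-responding. For instance, Player A's best reply to C2 is R1, but against R1 Player B prefers C3 over C2.

None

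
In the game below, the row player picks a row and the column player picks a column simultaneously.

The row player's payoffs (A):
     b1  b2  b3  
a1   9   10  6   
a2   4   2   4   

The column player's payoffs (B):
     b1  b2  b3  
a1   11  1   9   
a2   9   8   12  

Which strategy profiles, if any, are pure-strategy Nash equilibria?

(a1, b1)

A profile is a Nash equilibrium when each player is best-responding to the other.
The row player's best responses — vs b1: a1 (payoff 9); vs b2: a1 (payoff 10); vs b3: a1 (payoff 6).
The column player's best responses — vs a1: b1 (payoff 11); vs a2: b3 (payoff 12).
The only mutual best response is (a1, b1); neither player gains by switching there.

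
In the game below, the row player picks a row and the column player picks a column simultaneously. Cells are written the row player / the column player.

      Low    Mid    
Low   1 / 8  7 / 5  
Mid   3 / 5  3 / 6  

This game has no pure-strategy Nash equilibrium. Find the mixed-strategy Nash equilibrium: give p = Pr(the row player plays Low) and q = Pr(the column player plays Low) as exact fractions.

p = 1/4, q = 2/3

Each player's mixing probability is pinned down by making the *other* player indifferent.
The column player indifferent between Low and Mid: p·8 + (1−p)·5 = p·5 + (1−p)·6 ⟹ 5 + 3p = 6 + (-1)p ⟹ p = 1/4.
The row player indifferent between Low and Mid: q·1 + (1−q)·7 = q·3 + (1−q)·3 ⟹ 7 + (-6)q = 3 + 0q ⟹ q = 2/3.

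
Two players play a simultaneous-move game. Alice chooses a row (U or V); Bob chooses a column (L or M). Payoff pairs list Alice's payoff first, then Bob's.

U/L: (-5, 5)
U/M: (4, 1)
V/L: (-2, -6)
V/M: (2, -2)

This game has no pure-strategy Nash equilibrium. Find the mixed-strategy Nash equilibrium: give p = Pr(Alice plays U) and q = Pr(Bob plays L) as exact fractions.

p = 1/2, q = 2/5

In a mixed NE each player is indifferent between their pure strategies, so the opponent's mix sets the indifference.
Bob indifferent between L and M: p·5 + (1−p)·(-6) = p·1 + (1−p)·(-2) ⟹ (-6) + 11p = (-2) + 3p ⟹ p = 1/2.
Alice indifferent between U and V: q·(-5) + (1−q)·4 = q·(-2) + (1−q)·2 ⟹ 4 + (-9)q = 2 + (-4)q ⟹ q = 2/5.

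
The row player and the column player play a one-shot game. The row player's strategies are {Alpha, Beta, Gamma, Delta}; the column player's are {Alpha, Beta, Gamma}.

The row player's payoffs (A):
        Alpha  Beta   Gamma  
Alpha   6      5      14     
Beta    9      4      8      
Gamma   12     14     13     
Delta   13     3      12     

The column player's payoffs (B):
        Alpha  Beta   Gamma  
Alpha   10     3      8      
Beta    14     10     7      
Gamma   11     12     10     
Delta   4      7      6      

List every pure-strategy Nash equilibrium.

Find each player's best response to every opponent strategy; NE are the intersections.
The row player's best responses — vs Alpha: Delta (payoff 13); vs Beta: Gamma (payoff 14); vs Gamma: Alpha (payoff 14).
The column player's best responses — vs Alpha: Alpha (payoff 10); vs Beta: Alpha (payoff 14); vs Gamma: Beta (payoff 12); vs Delta: Beta (payoff 7).
The only mutual best response is (Gamma, Beta); neither player gains by switching there.

(Gamma, Beta)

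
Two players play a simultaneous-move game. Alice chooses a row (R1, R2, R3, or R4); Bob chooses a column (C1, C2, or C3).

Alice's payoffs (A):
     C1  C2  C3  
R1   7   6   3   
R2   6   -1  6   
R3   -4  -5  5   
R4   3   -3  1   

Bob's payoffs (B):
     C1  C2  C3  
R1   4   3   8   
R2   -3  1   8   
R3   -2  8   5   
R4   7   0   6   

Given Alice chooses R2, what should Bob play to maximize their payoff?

C3

With Alice fixed at R2, Bob's payoffs are: C1 → -3, C2 → 1, C3 → 8.
The maximum is 8, achieved by C3.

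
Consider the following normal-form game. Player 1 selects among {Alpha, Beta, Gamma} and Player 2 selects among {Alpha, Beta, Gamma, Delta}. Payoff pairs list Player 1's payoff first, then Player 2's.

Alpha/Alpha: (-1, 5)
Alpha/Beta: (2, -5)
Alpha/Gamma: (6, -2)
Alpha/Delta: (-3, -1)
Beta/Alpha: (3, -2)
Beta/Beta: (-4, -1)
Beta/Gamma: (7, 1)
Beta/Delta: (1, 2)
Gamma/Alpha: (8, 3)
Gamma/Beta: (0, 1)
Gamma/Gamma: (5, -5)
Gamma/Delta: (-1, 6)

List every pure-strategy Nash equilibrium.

Check mutual best responses: a cell is a NE iff neither player can gain by unilaterally deviating.
Player 1's best responses — vs Alpha: Gamma (payoff 8); vs Beta: Alpha (payoff 2); vs Gamma: Beta (payoff 7); vs Delta: Beta (payoff 1).
Player 2's best responses — vs Alpha: Alpha (payoff 5); vs Beta: Delta (payoff 2); vs Gamma: Delta (payoff 6).
The only mutual best response is (Beta, Delta); neither player gains by switching there.

(Beta, Delta)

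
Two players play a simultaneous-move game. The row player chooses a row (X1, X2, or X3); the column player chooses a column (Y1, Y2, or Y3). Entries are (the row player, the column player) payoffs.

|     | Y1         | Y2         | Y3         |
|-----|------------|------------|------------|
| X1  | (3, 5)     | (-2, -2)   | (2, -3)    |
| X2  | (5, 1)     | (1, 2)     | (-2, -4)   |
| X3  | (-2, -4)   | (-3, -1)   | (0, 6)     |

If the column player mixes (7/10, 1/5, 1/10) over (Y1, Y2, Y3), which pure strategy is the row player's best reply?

X2

Compute the row player's expected payoff from each pure strategy against the given mix.
X1: (7/10)·3 + (1/5)·(-2) + (1/10)·2 = 19/10
X2: (7/10)·5 + (1/5)·1 + (1/10)·(-2) = 7/2
X3: (7/10)·(-2) + (1/5)·(-3) + (1/10)·0 = -2
Highest expected payoff is 7/2, from X2.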